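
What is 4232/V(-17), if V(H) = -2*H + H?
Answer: 4232/17 ≈ 248.94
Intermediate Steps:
V(H) = -H
4232/V(-17) = 4232/((-1*(-17))) = 4232/17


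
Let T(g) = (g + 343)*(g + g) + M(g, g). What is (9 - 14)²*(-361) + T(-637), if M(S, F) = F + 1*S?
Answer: 364257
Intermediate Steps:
M(S, F) = F + S
T(g) = 2*g + 2*g*(343 + g) (T(g) = (g + 343)*(g + g) + (g + g) = (343 + g)*(2*g) + 2*g = 2*g*(343 + g) + 2*g = 2*g + 2*g*(343 + g))
(9 - 14)²*(-361) + T(-637) = (9 - 14)²*(-361) + 2*(-637)*(344 - 637) = (-5)²*(-361) + 2*(-637)*(-293) = 25*(-361) + 373282 = -9025 + 373282 = 364257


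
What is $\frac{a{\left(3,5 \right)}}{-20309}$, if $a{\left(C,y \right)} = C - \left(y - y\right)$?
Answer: $- \frac{3}{20309} \approx -0.00014772$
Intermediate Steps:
$a{\left(C,y \right)} = C$ ($a{\left(C,y \right)} = C - 0 = C + 0 = C$)
$\frac{a{\left(3,5 \right)}}{-20309} = \frac{1}{-20309} \cdot 3 = \left(- \frac{1}{20309}\right) 3 = - \frac{3}{20309}$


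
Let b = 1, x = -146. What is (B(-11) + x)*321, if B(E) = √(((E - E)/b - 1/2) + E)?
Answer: -46866 + 321*I*√46/2 ≈ -46866.0 + 1088.6*I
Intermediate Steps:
B(E) = √(-½ + E) (B(E) = √(((E - E)/1 - 1/2) + E) = √((0*1 - 1*½) + E) = √((0 - ½) + E) = √(-½ + E))
(B(-11) + x)*321 = (√(-2 + 4*(-11))/2 - 146)*321 = (√(-2 - 44)/2 - 146)*321 = (√(-46)/2 - 146)*321 = ((I*√46)/2 - 146)*321 = (I*√46/2 - 146)*321 = (-146 + I*√46/2)*321 = -46866 + 321*I*√46/2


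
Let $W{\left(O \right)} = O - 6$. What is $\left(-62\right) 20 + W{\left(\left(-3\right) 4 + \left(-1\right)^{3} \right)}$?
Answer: $-1259$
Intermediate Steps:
$W{\left(O \right)} = -6 + O$
$\left(-62\right) 20 + W{\left(\left(-3\right) 4 + \left(-1\right)^{3} \right)} = \left(-62\right) 20 + \left(-6 + \left(\left(-3\right) 4 + \left(-1\right)^{3}\right)\right) = -1240 - 19 = -1259$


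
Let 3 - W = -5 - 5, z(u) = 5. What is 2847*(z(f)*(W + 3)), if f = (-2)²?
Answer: 227760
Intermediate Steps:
f = 4
W = 13 (W = 3 - (-5 - 5) = 3 - 1*(-10) = 3 + 10 = 13)
2847*(z(f)*(W + 3)) = 2847*(5*(13 + 3)) = 2847*(5*16) = 2847*80 = 227760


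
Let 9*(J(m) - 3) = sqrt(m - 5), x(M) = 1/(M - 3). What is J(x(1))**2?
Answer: (54 + I*sqrt(22))**2/324 ≈ 8.9321 + 1.5635*I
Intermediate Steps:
x(M) = 1/(-3 + M)
J(m) = 3 + sqrt(-5 + m)/9 (J(m) = 3 + sqrt(m - 5)/9 = 3 + sqrt(-5 + m)/9)
J(x(1))**2 = (3 + sqrt(-5 + 1/(-3 + 1))/9)**2 = (3 + sqrt(-5 + 1/(-2))/9)**2 = (3 + sqrt(-5 - 1/2)/9)**2 = (3 + sqrt(-11/2)/9)**2 = (3 + (I*sqrt(22)/2)/9)**2 = (3 + I*sqrt(22)/18)**2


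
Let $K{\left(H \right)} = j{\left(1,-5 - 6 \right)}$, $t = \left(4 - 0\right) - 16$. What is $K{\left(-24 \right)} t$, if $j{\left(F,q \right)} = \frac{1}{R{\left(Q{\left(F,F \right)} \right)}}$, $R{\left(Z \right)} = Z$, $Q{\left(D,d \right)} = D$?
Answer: $-12$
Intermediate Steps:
$t = -12$ ($t = \left(4 + 0\right) - 16 = 4 - 16 = -12$)
$j{\left(F,q \right)} = \frac{1}{F}$
$K{\left(H \right)} = 1$ ($K{\left(H \right)} = 1^{-1} = 1$)
$K{\left(-24 \right)} t = 1 \left(-12\right) = -12$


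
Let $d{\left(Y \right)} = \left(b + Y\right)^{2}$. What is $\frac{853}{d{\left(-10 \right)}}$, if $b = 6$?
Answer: $\frac{853}{16} \approx 53.313$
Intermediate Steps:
$d{\left(Y \right)} = \left(6 + Y\right)^{2}$
$\frac{853}{d{\left(-10 \right)}} = \frac{853}{\left(6 - 10\right)^{2}} = \frac{853}{\left(-4\right)^{2}} = \frac{853}{16}$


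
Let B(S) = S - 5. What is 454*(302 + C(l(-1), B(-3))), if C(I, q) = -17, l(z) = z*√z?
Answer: 129390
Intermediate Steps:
B(S) = -5 + S
l(z) = z^(3/2)
454*(302 + C(l(-1), B(-3))) = 454*(302 - 17) = 454*285 = 129390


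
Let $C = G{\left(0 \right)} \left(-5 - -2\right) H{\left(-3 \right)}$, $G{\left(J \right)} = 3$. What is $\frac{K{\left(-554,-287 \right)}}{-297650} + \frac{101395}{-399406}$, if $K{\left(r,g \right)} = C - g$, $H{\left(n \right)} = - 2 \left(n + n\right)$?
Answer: $- \frac{1080418408}{4245828425} \approx -0.25447$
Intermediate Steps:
$H{\left(n \right)} = - 4 n$ ($H{\left(n \right)} = - 2 \cdot 2 n = - 4 n$)
$C = -108$ ($C = 3 \left(-5 - -2\right) \left(\left(-4\right) \left(-3\right)\right) = 3 \left(-5 + 2\right) 12 = 3 \left(-3\right) 12 = \left(-9\right) 12 = -108$)
$K{\left(r,g \right)} = -108 - g$
$\frac{K{\left(-554,-287 \right)}}{-297650} + \frac{101395}{-399406} = \frac{-108 - -287}{-297650} + \frac{101395}{-399406} = \left(-108 + 287\right) \left(- \frac{1}{297650}\right) + 101395 \left(- \frac{1}{399406}\right) = 179 \left(- \frac{1}{297650}\right) - \frac{14485}{57058} = - \frac{179}{297650} - \frac{14485}{57058} = - \frac{1080418408}{4245828425}$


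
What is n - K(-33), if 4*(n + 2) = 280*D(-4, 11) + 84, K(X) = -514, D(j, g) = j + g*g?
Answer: 8723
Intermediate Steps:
D(j, g) = j + g²
n = 8209 (n = -2 + (280*(-4 + 11²) + 84)/4 = -2 + (280*(-4 + 121) + 84)/4 = -2 + (280*117 + 84)/4 = -2 + (32760 + 84)/4 = -2 + (¼)*32844 = -2 + 8211 = 8209)
n - K(-33) = 8209 - 1*(-514) = 8209 + 514 = 8723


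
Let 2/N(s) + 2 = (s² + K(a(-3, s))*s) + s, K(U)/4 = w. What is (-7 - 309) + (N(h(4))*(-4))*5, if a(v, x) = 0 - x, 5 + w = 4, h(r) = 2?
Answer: -306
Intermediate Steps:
w = -1 (w = -5 + 4 = -1)
a(v, x) = -x
K(U) = -4 (K(U) = 4*(-1) = -4)
N(s) = 2/(-2 + s² - 3*s) (N(s) = 2/(-2 + ((s² - 4*s) + s)) = 2/(-2 + (s² - 3*s)) = 2/(-2 + s² - 3*s))
(-7 - 309) + (N(h(4))*(-4))*5 = (-7 - 309) + ((2/(-2 + 2² - 3*2))*(-4))*5 = -316 + ((2/(-2 + 4 - 6))*(-4))*5 = -316 + ((2/(-4))*(-4))*5 = -316 + ((2*(-¼))*(-4))*5 = -316 - ½*(-4)*5 = -316 + 2*5 = -316 + 10 = -306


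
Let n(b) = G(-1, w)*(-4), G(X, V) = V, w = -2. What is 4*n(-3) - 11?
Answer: 21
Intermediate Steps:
n(b) = 8 (n(b) = -2*(-4) = 8)
4*n(-3) - 11 = 4*8 - 11 = 32 - 11 = 21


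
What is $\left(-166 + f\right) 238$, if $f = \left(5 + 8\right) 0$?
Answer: $-39508$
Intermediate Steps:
$f = 0$ ($f = 13 \cdot 0 = 0$)
$\left(-166 + f\right) 238 = \left(-166 + 0\right) 238 = \left(-166\right) 238 = -39508$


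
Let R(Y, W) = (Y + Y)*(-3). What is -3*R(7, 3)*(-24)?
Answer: -3024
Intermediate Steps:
R(Y, W) = -6*Y (R(Y, W) = (2*Y)*(-3) = -6*Y)
-3*R(7, 3)*(-24) = -(-18)*7*(-24) = -3*(-42)*(-24) = 126*(-24) = -3024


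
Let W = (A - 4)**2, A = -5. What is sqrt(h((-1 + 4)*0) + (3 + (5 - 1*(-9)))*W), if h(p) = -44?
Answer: sqrt(1333) ≈ 36.510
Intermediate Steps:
W = 81 (W = (-5 - 4)**2 = (-9)**2 = 81)
sqrt(h((-1 + 4)*0) + (3 + (5 - 1*(-9)))*W) = sqrt(-44 + (3 + (5 - 1*(-9)))*81) = sqrt(-44 + (3 + (5 + 9))*81) = sqrt(-44 + (3 + 14)*81) = sqrt(-44 + 17*81) = sqrt(-44 + 1377) = sqrt(1333)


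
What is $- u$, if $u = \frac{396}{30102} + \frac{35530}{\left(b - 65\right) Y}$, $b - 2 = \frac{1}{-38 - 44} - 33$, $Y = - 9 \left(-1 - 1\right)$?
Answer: $\frac{7303737848}{355489569} \approx 20.546$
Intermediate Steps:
$Y = 18$ ($Y = \left(-9\right) \left(-2\right) = 18$)
$b = - \frac{2543}{82}$ ($b = 2 - \left(33 - \frac{1}{-38 - 44}\right) = 2 - \left(33 - \frac{1}{-82}\right) = 2 - \frac{2707}{82} = - \frac{2543}{82} \approx -31.012$)
$u = - \frac{7303737848}{355489569}$ ($u = \frac{396}{30102} + \frac{35530}{\left(- \frac{2543}{82} - 65\right) 18} = 396 \cdot \frac{1}{30102} + \frac{35530}{\left(- \frac{7873}{82}\right) 18} = \frac{66}{5017} + \frac{35530}{- \frac{70857}{41}} = \frac{66}{5017} + 35530 \left(- \frac{41}{70857}\right) = \frac{66}{5017} - \frac{1456730}{70857} = - \frac{7303737848}{355489569} \approx -20.546$)
$- u = \left(-1\right) \left(- \frac{7303737848}{355489569}\right) = \frac{7303737848}{355489569}$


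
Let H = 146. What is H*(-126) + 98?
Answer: -18298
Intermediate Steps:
H*(-126) + 98 = 146*(-126) + 98 = -18396 + 98 = -18298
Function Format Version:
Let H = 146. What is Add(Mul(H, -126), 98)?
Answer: -18298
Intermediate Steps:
Add(Mul(H, -126), 98) = Add(Mul(146, -126), 98) = Add(-18396, 98) = -18298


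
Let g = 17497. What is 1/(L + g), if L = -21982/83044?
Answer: 41522/726499443 ≈ 5.7154e-5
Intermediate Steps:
L = -10991/41522 (L = -21982*1/83044 = -10991/41522 ≈ -0.26470)
1/(L + g) = 1/(-10991/41522 + 17497) = 1/(726499443/41522) = 41522/726499443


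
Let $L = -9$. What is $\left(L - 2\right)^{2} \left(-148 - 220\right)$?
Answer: $-44528$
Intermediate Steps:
$\left(L - 2\right)^{2} \left(-148 - 220\right) = \left(-9 - 2\right)^{2} \left(-148 - 220\right) = \left(-11\right)^{2} \left(-368\right) = 121 \left(-368\right) = -44528$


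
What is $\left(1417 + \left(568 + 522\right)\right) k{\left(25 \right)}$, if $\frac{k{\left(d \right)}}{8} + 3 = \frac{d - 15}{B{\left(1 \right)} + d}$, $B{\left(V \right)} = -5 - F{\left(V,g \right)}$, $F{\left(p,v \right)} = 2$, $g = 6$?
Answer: $- \frac{441232}{9} \approx -49026.0$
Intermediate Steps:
$B{\left(V \right)} = -7$ ($B{\left(V \right)} = -5 - 2 = -7$)
$k{\left(d \right)} = -24 + \frac{8 \left(-15 + d\right)}{-7 + d}$ ($k{\left(d \right)} = -24 + 8 \frac{d - 15}{-7 + d} = -24 + 8 \frac{-15 + d}{-7 + d} = -24 + \frac{8 \left(-15 + d\right)}{-7 + d}$)
$\left(1417 + \left(568 + 522\right)\right) k{\left(25 \right)} = \left(1417 + \left(568 + 522\right)\right) \frac{16 \left(3 - 25\right)}{-7 + 25} = \left(1417 + 1090\right) \frac{16 \left(3 - 25\right)}{18} = 2507 \cdot 16 \cdot \frac{1}{18} \left(-22\right) = 2507 \left(- \frac{176}{9}\right) = - \frac{441232}{9}$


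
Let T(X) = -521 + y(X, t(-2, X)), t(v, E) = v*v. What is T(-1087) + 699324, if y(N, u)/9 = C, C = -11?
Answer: 698704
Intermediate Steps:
t(v, E) = v**2
y(N, u) = -99 (y(N, u) = 9*(-11) = -99)
T(X) = -620 (T(X) = -521 - 99 = -620)
T(-1087) + 699324 = -620 + 699324 = 698704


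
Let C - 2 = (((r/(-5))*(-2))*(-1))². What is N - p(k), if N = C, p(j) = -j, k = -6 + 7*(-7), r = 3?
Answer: -1289/25 ≈ -51.560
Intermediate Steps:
k = -55 (k = -6 - 49 = -55)
C = 86/25 (C = 2 + (((3/(-5))*(-2))*(-1))² = 2 + (((3*(-⅕))*(-2))*(-1))² = 2 + (-⅗*(-2)*(-1))² = 2 + ((6/5)*(-1))² = 2 + (-6/5)² = 2 + 36/25 = 86/25 ≈ 3.4400)
N = 86/25 ≈ 3.4400
N - p(k) = 86/25 - (-1)*(-55) = 86/25 - 1*55 = 86/25 - 55 = -1289/25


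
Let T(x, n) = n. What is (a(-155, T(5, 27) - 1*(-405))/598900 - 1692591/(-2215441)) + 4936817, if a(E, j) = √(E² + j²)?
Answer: 10937228483888/2215441 + √210649/598900 ≈ 4.9368e+6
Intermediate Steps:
(a(-155, T(5, 27) - 1*(-405))/598900 - 1692591/(-2215441)) + 4936817 = (√((-155)² + (27 - 1*(-405))²)/598900 - 1692591/(-2215441)) + 4936817 = (√(24025 + (27 + 405)²)*(1/598900) - 1692591*(-1/2215441)) + 4936817 = (√(24025 + 432²)*(1/598900) + 1692591/2215441) + 4936817 = (√(24025 + 186624)*(1/598900) + 1692591/2215441) + 4936817 = (√210649*(1/598900) + 1692591/2215441) + 4936817 = (√210649/598900 + 1692591/2215441) + 4936817 = (1692591/2215441 + √210649/598900) + 4936817 = 10937228483888/2215441 + √210649/598900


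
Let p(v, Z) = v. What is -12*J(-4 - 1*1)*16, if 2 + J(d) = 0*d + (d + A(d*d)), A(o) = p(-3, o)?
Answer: 1920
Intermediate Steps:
A(o) = -3
J(d) = -5 + d (J(d) = -2 + (0*d + (d - 3)) = -2 + (0 + (-3 + d)) = -2 + (-3 + d) = -5 + d)
-12*J(-4 - 1*1)*16 = -12*(-5 + (-4 - 1*1))*16 = -12*(-5 + (-4 - 1))*16 = -12*(-5 - 5)*16 = -12*(-10)*16 = 120*16 = 1920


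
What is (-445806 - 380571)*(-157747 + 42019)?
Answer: 95634957456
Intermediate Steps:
(-445806 - 380571)*(-157747 + 42019) = -826377*(-115728) = 95634957456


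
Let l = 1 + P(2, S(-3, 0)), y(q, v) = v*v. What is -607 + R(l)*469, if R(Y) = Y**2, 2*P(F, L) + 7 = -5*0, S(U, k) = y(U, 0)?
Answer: 9297/4 ≈ 2324.3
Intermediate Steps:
y(q, v) = v**2
S(U, k) = 0 (S(U, k) = 0**2 = 0)
P(F, L) = -7/2 (P(F, L) = -7/2 + (-5*0)/2 = -7/2 + (1/2)*0 = -7/2 + 0 = -7/2)
l = -5/2 (l = 1 - 7/2 = -5/2 ≈ -2.5000)
-607 + R(l)*469 = -607 + (-5/2)**2*469 = -607 + (25/4)*469 = -607 + 11725/4 = 9297/4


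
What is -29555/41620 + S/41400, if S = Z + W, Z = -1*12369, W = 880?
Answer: -85087459/86153400 ≈ -0.98763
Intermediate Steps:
Z = -12369
S = -11489 (S = -12369 + 880 = -11489)
-29555/41620 + S/41400 = -29555/41620 - 11489/41400 = -29555*1/41620 - 11489*1/41400 = -5911/8324 - 11489/41400 = -85087459/86153400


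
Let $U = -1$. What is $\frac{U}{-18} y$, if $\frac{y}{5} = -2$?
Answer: $- \frac{5}{9} \approx -0.55556$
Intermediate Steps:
$y = -10$ ($y = 5 \left(-2\right) = -10$)
$\frac{U}{-18} y = \frac{1}{-18} \left(-1\right) \left(-10\right) = \left(- \frac{1}{18}\right) \left(-1\right) \left(-10\right) = \frac{1}{18} \left(-10\right) = - \frac{5}{9}$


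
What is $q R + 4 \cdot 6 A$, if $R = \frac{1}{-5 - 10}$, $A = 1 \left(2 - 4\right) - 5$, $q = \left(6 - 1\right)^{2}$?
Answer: $- \frac{509}{3} \approx -169.67$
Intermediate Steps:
$q = 25$ ($q = 5^{2} = 25$)
$A = -7$ ($A = 1 \left(-2\right) - 5 = -2 - 5 = -7$)
$R = - \frac{1}{15}$ ($R = \frac{1}{-15} = - \frac{1}{15} \approx -0.066667$)
$q R + 4 \cdot 6 A = 25 \left(- \frac{1}{15}\right) + 4 \cdot 6 \left(-7\right) = - \frac{5}{3} + 24 \left(-7\right) = - \frac{5}{3} - 168 = - \frac{509}{3}$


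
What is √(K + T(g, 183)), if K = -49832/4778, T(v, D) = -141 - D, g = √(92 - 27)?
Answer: 2*I*√477174082/2389 ≈ 18.287*I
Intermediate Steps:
g = √65 ≈ 8.0623
K = -24916/2389 (K = -49832*1/4778 = -24916/2389 ≈ -10.429)
√(K + T(g, 183)) = √(-24916/2389 + (-141 - 1*183)) = √(-24916/2389 + (-141 - 183)) = √(-24916/2389 - 324) = √(-798952/2389) = 2*I*√477174082/2389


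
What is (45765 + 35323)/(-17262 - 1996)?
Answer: -40544/9629 ≈ -4.2106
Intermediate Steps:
(45765 + 35323)/(-17262 - 1996) = 81088/(-19258) = 81088*(-1/19258) = -40544/9629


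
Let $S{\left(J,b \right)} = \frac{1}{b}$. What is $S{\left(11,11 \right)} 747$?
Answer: $\frac{747}{11} \approx 67.909$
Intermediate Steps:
$S{\left(11,11 \right)} 747 = \frac{1}{11} \cdot 747 = \frac{747}{11}$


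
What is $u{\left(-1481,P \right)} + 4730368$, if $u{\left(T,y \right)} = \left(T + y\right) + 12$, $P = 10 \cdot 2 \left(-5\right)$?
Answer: $4728799$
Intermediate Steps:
$P = -100$ ($P = 20 \left(-5\right) = -100$)
$u{\left(T,y \right)} = 12 + T + y$
$u{\left(-1481,P \right)} + 4730368 = \left(12 - 1481 - 100\right) + 4730368 = -1569 + 4730368 = 4728799$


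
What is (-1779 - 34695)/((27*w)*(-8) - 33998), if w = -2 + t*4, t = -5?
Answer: 18237/14623 ≈ 1.2471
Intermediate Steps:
w = -22 (w = -2 - 5*4 = -2 - 20 = -22)
(-1779 - 34695)/((27*w)*(-8) - 33998) = (-1779 - 34695)/((27*(-22))*(-8) - 33998) = -36474/(-594*(-8) - 33998) = -36474/(4752 - 33998) = -36474/(-29246) = -36474*(-1/29246) = 18237/14623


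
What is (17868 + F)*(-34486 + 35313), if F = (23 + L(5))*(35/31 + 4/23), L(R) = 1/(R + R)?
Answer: 105536314053/7130 ≈ 1.4802e+7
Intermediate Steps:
L(R) = 1/(2*R)
F = 214599/7130 (F = (23 + (½)/5)*(35/31 + 4/23) = (23 + (½)*(⅕))*(35*(1/31) + 4*(1/23)) = (23 + ⅒)*(35/31 + 4/23) = (231/10)*(929/713) = 214599/7130 ≈ 30.098)
(17868 + F)*(-34486 + 35313) = (17868 + 214599/7130)*(-34486 + 35313) = (127613439/7130)*827 = 105536314053/7130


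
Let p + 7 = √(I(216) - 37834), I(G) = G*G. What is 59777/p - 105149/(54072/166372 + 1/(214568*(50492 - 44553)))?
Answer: -48886367704788358632441/151125882844843117 + 59777*√8822/8773 ≈ -3.2284e+5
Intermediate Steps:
I(G) = G²
p = -7 + √8822 (p = -7 + √(216² - 37834) = -7 + √(46656 - 37834) = -7 + √8822 ≈ 86.926)
59777/p - 105149/(54072/166372 + 1/(214568*(50492 - 44553))) = 59777/(-7 + √8822) - 105149/(54072/166372 + 1/(214568*(50492 - 44553))) = 59777/(-7 + √8822) - 105149/(54072*(1/166372) + (1/214568)/5939) = 59777/(-7 + √8822) - 105149/(13518/41593 + (1/214568)*(1/5939)) = 59777/(-7 + √8822) - 105149/(13518/41593 + 1/1274319352) = 59777/(-7 + √8822) - 105149/17226249041929/53002764807736 = 59777/(-7 + √8822) - 105149*53002764807736/17226249041929 = 59777/(-7 + √8822) - 5573187716768632664/17226249041929 = -5573187716768632664/17226249041929 + 59777/(-7 + √8822)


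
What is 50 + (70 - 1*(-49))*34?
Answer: 4096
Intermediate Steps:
50 + (70 - 1*(-49))*34 = 50 + (70 + 49)*34 = 50 + 119*34 = 50 + 4046 = 4096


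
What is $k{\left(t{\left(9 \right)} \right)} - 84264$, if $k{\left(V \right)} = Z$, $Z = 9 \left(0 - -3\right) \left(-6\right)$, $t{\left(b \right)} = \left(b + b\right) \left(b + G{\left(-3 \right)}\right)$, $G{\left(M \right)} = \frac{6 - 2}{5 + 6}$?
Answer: $-84426$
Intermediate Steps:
$G{\left(M \right)} = \frac{4}{11}$
$t{\left(b \right)} = 2 b \left(\frac{4}{11} + b\right)$ ($t{\left(b \right)} = \left(b + b\right) \left(b + \frac{4}{11}\right) = 2 b \left(\frac{4}{11} + b\right)$)
$Z = -162$ ($Z = 9 \left(0 + 3\right) \left(-6\right) = 9 \cdot 3 \left(-6\right) = 27 \left(-6\right) = -162$)
$k{\left(V \right)} = -162$
$k{\left(t{\left(9 \right)} \right)} - 84264 = -162 - 84264 = -84426$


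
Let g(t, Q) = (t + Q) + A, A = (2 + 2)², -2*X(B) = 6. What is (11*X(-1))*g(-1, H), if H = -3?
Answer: -396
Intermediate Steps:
X(B) = -3 (X(B) = -½*6 = -3)
A = 16 (A = 4² = 16)
g(t, Q) = 16 + Q + t (g(t, Q) = (t + Q) + 16 = (Q + t) + 16 = 16 + Q + t)
(11*X(-1))*g(-1, H) = (11*(-3))*(16 - 3 - 1) = -33*12 = -396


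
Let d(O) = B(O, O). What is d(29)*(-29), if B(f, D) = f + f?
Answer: -1682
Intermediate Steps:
B(f, D) = 2*f
d(O) = 2*O
d(29)*(-29) = (2*29)*(-29) = 58*(-29) = -1682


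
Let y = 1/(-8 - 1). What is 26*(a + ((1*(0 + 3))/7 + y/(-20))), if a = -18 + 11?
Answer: -107549/630 ≈ -170.71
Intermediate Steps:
a = -7
y = -⅑ (y = 1/(-9) = -⅑ ≈ -0.11111)
26*(a + ((1*(0 + 3))/7 + y/(-20))) = 26*(-7 + ((1*(0 + 3))/7 - ⅑/(-20))) = 26*(-7 + ((1*3)*(⅐) - ⅑*(-1/20))) = 26*(-7 + (3*(⅐) + 1/180)) = 26*(-7 + (3/7 + 1/180)) = 26*(-7 + 547/1260) = 26*(-8273/1260) = -107549/630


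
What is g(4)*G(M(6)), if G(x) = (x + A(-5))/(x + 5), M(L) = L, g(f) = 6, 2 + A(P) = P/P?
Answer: 30/11 ≈ 2.7273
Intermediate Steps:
A(P) = -1 (A(P) = -2 + P/P = -2 + 1 = -1)
G(x) = (-1 + x)/(5 + x) (G(x) = (x - 1)/(x + 5) = (-1 + x)/(5 + x))
g(4)*G(M(6)) = 6*((-1 + 6)/(5 + 6)) = 6*(5/11) = 30/11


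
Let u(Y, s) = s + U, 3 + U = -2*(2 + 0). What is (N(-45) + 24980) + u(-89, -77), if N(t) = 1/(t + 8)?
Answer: 921151/37 ≈ 24896.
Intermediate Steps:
U = -7 (U = -3 - 2*(2 + 0) = -3 - 2*2 = -3 - 4 = -7)
N(t) = 1/(8 + t)
u(Y, s) = -7 + s (u(Y, s) = s - 7 = -7 + s)
(N(-45) + 24980) + u(-89, -77) = (1/(8 - 45) + 24980) + (-7 - 77) = (1/(-37) + 24980) - 84 = (-1/37 + 24980) - 84 = 924259/37 - 84 = 921151/37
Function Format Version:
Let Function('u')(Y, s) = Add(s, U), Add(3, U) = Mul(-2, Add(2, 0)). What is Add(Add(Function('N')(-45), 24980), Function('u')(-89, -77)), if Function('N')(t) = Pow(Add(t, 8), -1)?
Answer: Rational(921151, 37) ≈ 24896.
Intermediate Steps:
U = -7 (U = Add(-3, Mul(-2, Add(2, 0))) = Add(-3, Mul(-2, 2)) = Add(-3, -4) = -7)
Function('N')(t) = Pow(Add(8, t), -1)
Function('u')(Y, s) = Add(-7, s) (Function('u')(Y, s) = Add(s, -7) = Add(-7, s))
Add(Add(Function('N')(-45), 24980), Function('u')(-89, -77)) = Add(Add(Pow(Add(8, -45), -1), 24980), Add(-7, -77)) = Add(Add(Pow(-37, -1), 24980), -84) = Add(Add(Rational(-1, 37), 24980), -84) = Add(Rational(924259, 37), -84) = Rational(921151, 37)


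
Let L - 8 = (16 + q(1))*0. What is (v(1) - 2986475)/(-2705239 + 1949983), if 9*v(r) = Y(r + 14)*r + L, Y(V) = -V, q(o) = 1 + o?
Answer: 13439141/3398652 ≈ 3.9543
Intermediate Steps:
L = 8 (L = 8 + (16 + (1 + 1))*0 = 8 + (16 + 2)*0 = 8 + 18*0 = 8 + 0 = 8)
v(r) = 8/9 + r*(-14 - r)/9 (v(r) = ((-(r + 14))*r + 8)/9 = ((-(14 + r))*r + 8)/9 = ((-14 - r)*r + 8)/9 = (r*(-14 - r) + 8)/9 = (8 + r*(-14 - r))/9 = 8/9 + r*(-14 - r)/9)
(v(1) - 2986475)/(-2705239 + 1949983) = ((8/9 - ⅑*1*(14 + 1)) - 2986475)/(-2705239 + 1949983) = ((8/9 - ⅑*1*15) - 2986475)/(-755256) = ((8/9 - 5/3) - 2986475)*(-1/755256) = (-7/9 - 2986475)*(-1/755256) = -26878282/9*(-1/755256) = 13439141/3398652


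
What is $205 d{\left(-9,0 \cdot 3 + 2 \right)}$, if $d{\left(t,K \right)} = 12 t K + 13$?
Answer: $-41615$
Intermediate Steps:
$d{\left(t,K \right)} = 13 + 12 K t$ ($d{\left(t,K \right)} = 12 K t + 13 = 13 + 12 K t$)
$205 d{\left(-9,0 \cdot 3 + 2 \right)} = 205 \left(13 + 12 \left(0 \cdot 3 + 2\right) \left(-9\right)\right) = 205 \left(13 + 12 \left(0 + 2\right) \left(-9\right)\right) = 205 \left(13 + 12 \cdot 2 \left(-9\right)\right) = 205 \left(13 - 216\right) = 205 \left(-203\right) = -41615$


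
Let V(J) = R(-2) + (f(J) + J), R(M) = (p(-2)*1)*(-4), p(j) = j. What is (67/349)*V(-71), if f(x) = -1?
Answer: -4288/349 ≈ -12.287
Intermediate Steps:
R(M) = 8 (R(M) = -2*1*(-4) = -2*(-4) = 8)
V(J) = 7 + J (V(J) = 8 + (-1 + J) = 7 + J)
(67/349)*V(-71) = (67/349)*(7 - 71) = (67*(1/349))*(-64) = (67/349)*(-64) = -4288/349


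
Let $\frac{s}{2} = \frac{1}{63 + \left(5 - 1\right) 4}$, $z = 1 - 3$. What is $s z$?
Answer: $- \frac{4}{79} \approx -0.050633$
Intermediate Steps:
$z = -2$ ($z = 1 - 3 = -2$)
$s = \frac{2}{79}$ ($s = \frac{2}{63 + \left(5 - 1\right) 4} = \frac{2}{63 + 4 \cdot 4} = \frac{2}{63 + 16} = \frac{2}{79} \approx 0.025316$)
$s z = \frac{2}{79} \left(-2\right) = - \frac{4}{79}$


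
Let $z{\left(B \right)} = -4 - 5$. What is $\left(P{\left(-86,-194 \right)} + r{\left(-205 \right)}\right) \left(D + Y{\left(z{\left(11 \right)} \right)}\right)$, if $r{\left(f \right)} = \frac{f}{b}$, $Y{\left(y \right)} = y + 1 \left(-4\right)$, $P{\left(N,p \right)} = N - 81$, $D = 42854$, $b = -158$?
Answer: $- \frac{1121620221}{158} \approx -7.0989 \cdot 10^{6}$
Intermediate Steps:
$z{\left(B \right)} = -9$ ($z{\left(B \right)} = -4 - 5 = -9$)
$P{\left(N,p \right)} = -81 + N$ ($P{\left(N,p \right)} = N - 81 = -81 + N$)
$Y{\left(y \right)} = -4 + y$ ($Y{\left(y \right)} = y - 4 = -4 + y$)
$r{\left(f \right)} = - \frac{f}{158}$ ($r{\left(f \right)} = \frac{f}{-158} = f \left(- \frac{1}{158}\right) = - \frac{f}{158}$)
$\left(P{\left(-86,-194 \right)} + r{\left(-205 \right)}\right) \left(D + Y{\left(z{\left(11 \right)} \right)}\right) = \left(\left(-81 - 86\right) - - \frac{205}{158}\right) \left(42854 - 13\right) = \left(-167 + \frac{205}{158}\right) \left(42854 - 13\right) = \left(- \frac{26181}{158}\right) 42841 = - \frac{1121620221}{158}$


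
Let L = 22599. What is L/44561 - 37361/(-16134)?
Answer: 2029455787/718947174 ≈ 2.8228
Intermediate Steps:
L/44561 - 37361/(-16134) = 22599/44561 - 37361/(-16134) = 22599*(1/44561) - 37361*(-1/16134) = 22599/44561 + 37361/16134 = 2029455787/718947174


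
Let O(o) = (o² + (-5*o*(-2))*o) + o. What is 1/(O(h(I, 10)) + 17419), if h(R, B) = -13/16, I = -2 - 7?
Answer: 256/4460915 ≈ 5.7387e-5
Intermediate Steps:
I = -9
h(R, B) = -13/16 (h(R, B) = -13*1/16 = -13/16)
O(o) = o + 11*o² (O(o) = (o² + (10*o)*o) + o = (o² + 10*o²) + o = 11*o² + o = o + 11*o²)
1/(O(h(I, 10)) + 17419) = 1/(-13*(1 + 11*(-13/16))/16 + 17419) = 1/(-13*(1 - 143/16)/16 + 17419) = 1/(-13/16*(-127/16) + 17419) = 1/(1651/256 + 17419) = 1/(4460915/256) = 256/4460915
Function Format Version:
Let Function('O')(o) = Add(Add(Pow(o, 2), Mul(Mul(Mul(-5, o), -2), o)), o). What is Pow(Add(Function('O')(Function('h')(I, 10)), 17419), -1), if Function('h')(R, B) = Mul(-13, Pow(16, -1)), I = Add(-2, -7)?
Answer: Rational(256, 4460915) ≈ 5.7387e-5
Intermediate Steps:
I = -9
Function('h')(R, B) = Rational(-13, 16) (Function('h')(R, B) = Mul(-13, Rational(1, 16)) = Rational(-13, 16))
Function('O')(o) = Add(o, Mul(11, Pow(o, 2))) (Function('O')(o) = Add(Add(Pow(o, 2), Mul(Mul(10, o), o)), o) = Add(Add(Pow(o, 2), Mul(10, Pow(o, 2))), o) = Add(Mul(11, Pow(o, 2)), o) = Add(o, Mul(11, Pow(o, 2))))
Pow(Add(Function('O')(Function('h')(I, 10)), 17419), -1) = Pow(Add(Mul(Rational(-13, 16), Add(1, Mul(11, Rational(-13, 16)))), 17419), -1) = Pow(Add(Mul(Rational(-13, 16), Add(1, Rational(-143, 16))), 17419), -1) = Pow(Add(Mul(Rational(-13, 16), Rational(-127, 16)), 17419), -1) = Pow(Add(Rational(1651, 256), 17419), -1) = Pow(Rational(4460915, 256), -1) = Rational(256, 4460915)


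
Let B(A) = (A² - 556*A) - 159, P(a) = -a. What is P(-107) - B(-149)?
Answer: -104779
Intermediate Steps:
B(A) = -159 + A² - 556*A
P(-107) - B(-149) = -1*(-107) - (-159 + (-149)² - 556*(-149)) = 107 - (-159 + 22201 + 82844) = 107 - 1*104886 = 107 - 104886 = -104779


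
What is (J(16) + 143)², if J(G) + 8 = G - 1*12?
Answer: 19321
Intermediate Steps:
J(G) = -20 + G (J(G) = -8 + (G - 1*12) = -8 + (G - 12) = -8 + (-12 + G) = -20 + G)
(J(16) + 143)² = ((-20 + 16) + 143)² = (-4 + 143)² = 139² = 19321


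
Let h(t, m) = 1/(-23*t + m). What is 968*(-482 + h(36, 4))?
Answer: -48057449/103 ≈ -4.6658e+5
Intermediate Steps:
h(t, m) = 1/(m - 23*t)
968*(-482 + h(36, 4)) = 968*(-482 + 1/(4 - 23*36)) = 968*(-482 + 1/(4 - 828)) = 968*(-482 + 1/(-824)) = 968*(-482 - 1/824) = 968*(-397169/824) = -48057449/103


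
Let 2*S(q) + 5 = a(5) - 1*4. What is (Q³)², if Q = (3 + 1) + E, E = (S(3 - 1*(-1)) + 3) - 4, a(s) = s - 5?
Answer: 729/64 ≈ 11.391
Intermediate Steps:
a(s) = -5 + s
S(q) = -9/2 (S(q) = -5/2 + ((-5 + 5) - 1*4)/2 = -5/2 + (0 - 4)/2 = -5/2 + (½)*(-4) = -5/2 - 2 = -9/2)
E = -11/2 (E = (-9/2 + 3) - 4 = -3/2 - 4 = -11/2 ≈ -5.5000)
Q = -3/2 (Q = (3 + 1) - 11/2 = 4 - 11/2 = -3/2 ≈ -1.5000)
(Q³)² = ((-3/2)³)² = (-27/8)² = 729/64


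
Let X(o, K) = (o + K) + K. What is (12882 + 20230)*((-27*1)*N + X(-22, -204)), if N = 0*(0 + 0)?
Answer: -14238160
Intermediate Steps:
N = 0 (N = 0*0 = 0)
X(o, K) = o + 2*K (X(o, K) = (K + o) + K = o + 2*K)
(12882 + 20230)*((-27*1)*N + X(-22, -204)) = (12882 + 20230)*(-27*1*0 + (-22 + 2*(-204))) = 33112*(-27*0 + (-22 - 408)) = 33112*(0 - 430) = 33112*(-430) = -14238160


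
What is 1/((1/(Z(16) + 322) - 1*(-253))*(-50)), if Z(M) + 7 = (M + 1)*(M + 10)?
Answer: -757/9576100 ≈ -7.9051e-5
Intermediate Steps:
Z(M) = -7 + (1 + M)*(10 + M) (Z(M) = -7 + (M + 1)*(M + 10) = -7 + (1 + M)*(10 + M))
1/((1/(Z(16) + 322) - 1*(-253))*(-50)) = 1/((1/((3 + 16² + 11*16) + 322) - 1*(-253))*(-50)) = 1/((1/((3 + 256 + 176) + 322) + 253)*(-50)) = 1/((1/(435 + 322) + 253)*(-50)) = 1/((1/757 + 253)*(-50)) = 1/((191522/757)*(-50)) = 1/(-9576100/757) = -757/9576100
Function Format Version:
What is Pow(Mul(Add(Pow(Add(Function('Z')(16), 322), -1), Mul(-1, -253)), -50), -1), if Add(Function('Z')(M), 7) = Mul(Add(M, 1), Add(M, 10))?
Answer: Rational(-757, 9576100) ≈ -7.9051e-5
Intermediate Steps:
Function('Z')(M) = Add(-7, Mul(Add(1, M), Add(10, M))) (Function('Z')(M) = Add(-7, Mul(Add(M, 1), Add(M, 10))) = Add(-7, Mul(Add(1, M), Add(10, M))))
Pow(Mul(Add(Pow(Add(Function('Z')(16), 322), -1), Mul(-1, -253)), -50), -1) = Pow(Mul(Add(Pow(Add(Add(3, Pow(16, 2), Mul(11, 16)), 322), -1), Mul(-1, -253)), -50), -1) = Pow(Mul(Add(Pow(Add(Add(3, 256, 176), 322), -1), 253), -50), -1) = Pow(Mul(Add(Pow(Add(435, 322), -1), 253), -50), -1) = Pow(Mul(Add(Pow(757, -1), 253), -50), -1) = Pow(Mul(Add(Rational(1, 757), 253), -50), -1) = Pow(Mul(Rational(191522, 757), -50), -1) = Pow(Rational(-9576100, 757), -1) = Rational(-757, 9576100)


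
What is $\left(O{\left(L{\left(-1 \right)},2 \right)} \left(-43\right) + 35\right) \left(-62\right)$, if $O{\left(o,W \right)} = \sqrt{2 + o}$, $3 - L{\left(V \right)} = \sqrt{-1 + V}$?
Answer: $-2170 + 2666 \sqrt{5 - i \sqrt{2}} \approx 3849.5 - 834.91 i$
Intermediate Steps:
$L{\left(V \right)} = 3 - \sqrt{-1 + V}$
$\left(O{\left(L{\left(-1 \right)},2 \right)} \left(-43\right) + 35\right) \left(-62\right) = \left(\sqrt{2 + \left(3 - \sqrt{-1 - 1}\right)} \left(-43\right) + 35\right) \left(-62\right) = \left(\sqrt{2 + \left(3 - \sqrt{-2}\right)} \left(-43\right) + 35\right) \left(-62\right) = \left(\sqrt{2 + \left(3 - i \sqrt{2}\right)} \left(-43\right) + 35\right) \left(-62\right) = \left(\sqrt{5 - i \sqrt{2}} \left(-43\right) + 35\right) \left(-62\right) = \left(- 43 \sqrt{5 - i \sqrt{2}} + 35\right) \left(-62\right) = \left(35 - 43 \sqrt{5 - i \sqrt{2}}\right) \left(-62\right) = -2170 + 2666 \sqrt{5 - i \sqrt{2}}$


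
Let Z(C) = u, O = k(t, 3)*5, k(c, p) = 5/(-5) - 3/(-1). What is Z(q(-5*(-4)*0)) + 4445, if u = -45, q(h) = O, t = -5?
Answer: 4400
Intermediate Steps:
k(c, p) = 2 (k(c, p) = 5*(-⅕) - 3*(-1) = -1 + 3 = 2)
O = 10 (O = 2*5 = 10)
q(h) = 10
Z(C) = -45
Z(q(-5*(-4)*0)) + 4445 = -45 + 4445 = 4400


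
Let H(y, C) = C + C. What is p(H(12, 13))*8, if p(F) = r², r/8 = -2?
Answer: 2048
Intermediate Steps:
r = -16 (r = 8*(-2) = -16)
H(y, C) = 2*C
p(F) = 256 (p(F) = (-16)² = 256)
p(H(12, 13))*8 = 256*8 = 2048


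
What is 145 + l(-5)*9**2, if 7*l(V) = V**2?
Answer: 3040/7 ≈ 434.29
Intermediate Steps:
l(V) = V**2/7
145 + l(-5)*9**2 = 145 + ((1/7)*(-5)**2)*9**2 = 145 + ((1/7)*25)*81 = 145 + (25/7)*81 = 145 + 2025/7 = 3040/7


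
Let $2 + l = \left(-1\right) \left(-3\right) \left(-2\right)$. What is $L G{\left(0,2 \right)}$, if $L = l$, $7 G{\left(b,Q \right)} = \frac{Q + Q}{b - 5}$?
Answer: $\frac{32}{35} \approx 0.91429$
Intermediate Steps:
$G{\left(b,Q \right)} = \frac{2 Q}{7 \left(-5 + b\right)}$ ($G{\left(b,Q \right)} = \frac{\left(Q + Q\right) \frac{1}{b - 5}}{7} = \frac{2 Q \frac{1}{-5 + b}}{7} = \frac{2 Q}{7 \left(-5 + b\right)}$)
$l = -8$ ($l = -2 + \left(-1\right) \left(-3\right) \left(-2\right) = -2 + 3 \left(-2\right) = -2 - 6 = -8$)
$L = -8$
$L G{\left(0,2 \right)} = - 8 \cdot \frac{2}{7} \cdot 2 \frac{1}{-5 + 0} = - 8 \cdot \frac{2}{7} \cdot 2 \frac{1}{-5} = - 8 \cdot \frac{2}{7} \cdot 2 \left(- \frac{1}{5}\right) = \left(-8\right) \left(- \frac{4}{35}\right) = \frac{32}{35}$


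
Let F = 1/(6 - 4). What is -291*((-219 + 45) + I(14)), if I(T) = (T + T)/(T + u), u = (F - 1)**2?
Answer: 951182/19 ≈ 50062.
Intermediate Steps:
F = 1/2 ≈ 0.50000
u = 1/4 (u = (1/2 - 1)**2 = (-1/2)**2 = 1/4 ≈ 0.25000)
I(T) = 2*T/(1/4 + T) (I(T) = (T + T)/(T + 1/4) = (2*T)/(1/4 + T) = 2*T/(1/4 + T))
-291*((-219 + 45) + I(14)) = -291*((-219 + 45) + 8*14/(1 + 4*14)) = -291*(-174 + 8*14/(1 + 56)) = -291*(-174 + 8*14/57) = -291*(-174 + 8*14*(1/57)) = -291*(-174 + 112/57) = -291*(-9806/57) = 951182/19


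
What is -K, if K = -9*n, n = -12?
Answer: -108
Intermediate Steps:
K = 108 (K = -9*(-12) = 108)
-K = -1*108 = -108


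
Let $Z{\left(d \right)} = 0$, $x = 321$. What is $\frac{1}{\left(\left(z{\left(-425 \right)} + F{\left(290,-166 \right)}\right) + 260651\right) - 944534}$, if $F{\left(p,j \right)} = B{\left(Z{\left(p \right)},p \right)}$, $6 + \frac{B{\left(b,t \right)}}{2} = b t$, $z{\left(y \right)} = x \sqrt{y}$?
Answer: $- \frac{45593}{31183744230} - \frac{107 i \sqrt{17}}{31183744230} \approx -1.4621 \cdot 10^{-6} - 1.4148 \cdot 10^{-8} i$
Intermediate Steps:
$z{\left(y \right)} = 321 \sqrt{y}$
$B{\left(b,t \right)} = -12 + 2 b t$
$F{\left(p,j \right)} = -12$ ($F{\left(p,j \right)} = -12 + 2 \cdot 0 p = -12 + 0 = -12$)
$\frac{1}{\left(\left(z{\left(-425 \right)} + F{\left(290,-166 \right)}\right) + 260651\right) - 944534} = \frac{1}{\left(\left(321 \sqrt{-425} - 12\right) + 260651\right) - 944534} = \frac{1}{\left(\left(321 \cdot 5 i \sqrt{17} - 12\right) + 260651\right) - 944534} = \frac{1}{\left(\left(1605 i \sqrt{17} - 12\right) + 260651\right) - 944534} = \frac{1}{\left(\left(-12 + 1605 i \sqrt{17}\right) + 260651\right) - 944534} = \frac{1}{\left(260639 + 1605 i \sqrt{17}\right) - 944534} = \frac{1}{-683895 + 1605 i \sqrt{17}}$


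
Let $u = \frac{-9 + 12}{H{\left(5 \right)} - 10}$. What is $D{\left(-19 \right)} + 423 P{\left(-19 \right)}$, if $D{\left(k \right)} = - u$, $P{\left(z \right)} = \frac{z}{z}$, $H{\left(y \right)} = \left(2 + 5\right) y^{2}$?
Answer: $\frac{23264}{55} \approx 422.98$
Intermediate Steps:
$H{\left(y \right)} = 7 y^{2}$
$P{\left(z \right)} = 1$
$u = \frac{1}{55}$ ($u = \frac{-9 + 12}{7 \cdot 5^{2} - 10} = \frac{3}{7 \cdot 25 - 10} = \frac{3}{175 - 10} = \frac{3}{165} = 3 \cdot \frac{1}{165} = \frac{1}{55} \approx 0.018182$)
$D{\left(k \right)} = - \frac{1}{55}$ ($D{\left(k \right)} = \left(-1\right) \frac{1}{55} = - \frac{1}{55}$)
$D{\left(-19 \right)} + 423 P{\left(-19 \right)} = - \frac{1}{55} + 423 \cdot 1 = - \frac{1}{55} + 423 = \frac{23264}{55}$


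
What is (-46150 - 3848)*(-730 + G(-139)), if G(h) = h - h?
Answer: 36498540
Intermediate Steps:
G(h) = 0
(-46150 - 3848)*(-730 + G(-139)) = (-46150 - 3848)*(-730 + 0) = -49998*(-730) = 36498540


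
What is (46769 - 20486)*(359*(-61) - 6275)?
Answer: -740497242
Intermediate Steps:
(46769 - 20486)*(359*(-61) - 6275) = 26283*(-21899 - 6275) = 26283*(-28174) = -740497242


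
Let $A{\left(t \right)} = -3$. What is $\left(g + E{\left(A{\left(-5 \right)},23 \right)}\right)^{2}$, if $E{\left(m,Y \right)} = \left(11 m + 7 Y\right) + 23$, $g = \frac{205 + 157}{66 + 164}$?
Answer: $\frac{307862116}{13225} \approx 23279.0$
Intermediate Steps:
$g = \frac{181}{115}$ ($g = \frac{362}{230} = 362 \cdot \frac{1}{230} = \frac{181}{115} \approx 1.5739$)
$E{\left(m,Y \right)} = 23 + 7 Y + 11 m$ ($E{\left(m,Y \right)} = \left(7 Y + 11 m\right) + 23 = 23 + 7 Y + 11 m$)
$\left(g + E{\left(A{\left(-5 \right)},23 \right)}\right)^{2} = \left(\frac{181}{115} + \left(23 + 7 \cdot 23 + 11 \left(-3\right)\right)\right)^{2} = \left(\frac{181}{115} + \left(23 + 161 - 33\right)\right)^{2} = \left(\frac{181}{115} + 151\right)^{2} = \left(\frac{17546}{115}\right)^{2} = \frac{307862116}{13225}$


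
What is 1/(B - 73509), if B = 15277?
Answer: -1/58232 ≈ -1.7173e-5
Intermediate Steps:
1/(B - 73509) = 1/(15277 - 73509) = 1/(-58232) = -1/58232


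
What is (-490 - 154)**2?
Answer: 414736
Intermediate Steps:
(-490 - 154)**2 = (-644)**2 = 414736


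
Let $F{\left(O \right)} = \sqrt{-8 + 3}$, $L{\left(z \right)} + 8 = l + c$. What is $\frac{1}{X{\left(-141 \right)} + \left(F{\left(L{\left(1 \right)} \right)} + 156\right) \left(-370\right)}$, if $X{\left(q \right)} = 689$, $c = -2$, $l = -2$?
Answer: $\frac{i}{- 57031 i + 370 \sqrt{5}} \approx -1.7531 \cdot 10^{-5} + 2.5432 \cdot 10^{-7} i$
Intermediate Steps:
$L{\left(z \right)} = -12$ ($L{\left(z \right)} = -8 - 4 = -12$)
$F{\left(O \right)} = i \sqrt{5}$ ($F{\left(O \right)} = \sqrt{-5} = i \sqrt{5}$)
$\frac{1}{X{\left(-141 \right)} + \left(F{\left(L{\left(1 \right)} \right)} + 156\right) \left(-370\right)} = \frac{1}{689 + \left(i \sqrt{5} + 156\right) \left(-370\right)} = \frac{1}{689 + \left(156 + i \sqrt{5}\right) \left(-370\right)} = \frac{1}{689 - \left(57720 + 370 i \sqrt{5}\right)} = \frac{1}{-57031 - 370 i \sqrt{5}}$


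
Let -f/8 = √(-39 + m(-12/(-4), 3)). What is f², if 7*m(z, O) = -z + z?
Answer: -2496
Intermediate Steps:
m(z, O) = 0 (m(z, O) = (-z + z)/7 = (⅐)*0 = 0)
f = -8*I*√39 (f = -8*√(-39 + 0) = -8*I*√39 ≈ -49.96*I)
f² = (-8*I*√39)² = -2496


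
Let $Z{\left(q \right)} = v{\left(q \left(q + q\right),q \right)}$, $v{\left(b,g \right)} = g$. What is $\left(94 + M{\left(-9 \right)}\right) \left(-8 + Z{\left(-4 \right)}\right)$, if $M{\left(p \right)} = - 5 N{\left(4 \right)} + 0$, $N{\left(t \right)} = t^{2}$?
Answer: $-168$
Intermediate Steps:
$Z{\left(q \right)} = q$
$M{\left(p \right)} = -80$ ($M{\left(p \right)} = - 5 \cdot 4^{2} + 0 = \left(-5\right) 16 + 0 = -80 + 0 = -80$)
$\left(94 + M{\left(-9 \right)}\right) \left(-8 + Z{\left(-4 \right)}\right) = \left(94 - 80\right) \left(-8 - 4\right) = 14 \left(-12\right) = -168$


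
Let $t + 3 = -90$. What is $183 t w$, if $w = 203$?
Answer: $-3454857$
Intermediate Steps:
$t = -93$ ($t = -3 - 90 = -93$)
$183 t w = 183 \left(-93\right) 203 = \left(-17019\right) 203 = -3454857$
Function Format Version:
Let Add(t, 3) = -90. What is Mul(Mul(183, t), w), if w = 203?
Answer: -3454857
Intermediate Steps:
t = -93 (t = Add(-3, -90) = -93)
Mul(Mul(183, t), w) = Mul(Mul(183, -93), 203) = Mul(-17019, 203) = -3454857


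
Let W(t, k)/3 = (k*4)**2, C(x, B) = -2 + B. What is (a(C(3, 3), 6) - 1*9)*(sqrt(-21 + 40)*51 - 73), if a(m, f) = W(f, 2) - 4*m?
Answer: -13067 + 9129*sqrt(19) ≈ 26725.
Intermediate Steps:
W(t, k) = 48*k**2 (W(t, k) = 3*(k*4)**2 = 3*(4*k)**2 = 3*(16*k**2) = 48*k**2)
a(m, f) = 192 - 4*m (a(m, f) = 48*2**2 - 4*m = 48*4 - 4*m = 192 - 4*m)
(a(C(3, 3), 6) - 1*9)*(sqrt(-21 + 40)*51 - 73) = ((192 - 4*(-2 + 3)) - 1*9)*(sqrt(-21 + 40)*51 - 73) = ((192 - 4*1) - 9)*(sqrt(19)*51 - 73) = ((192 - 4) - 9)*(51*sqrt(19) - 73) = (188 - 9)*(-73 + 51*sqrt(19)) = 179*(-73 + 51*sqrt(19)) = -13067 + 9129*sqrt(19)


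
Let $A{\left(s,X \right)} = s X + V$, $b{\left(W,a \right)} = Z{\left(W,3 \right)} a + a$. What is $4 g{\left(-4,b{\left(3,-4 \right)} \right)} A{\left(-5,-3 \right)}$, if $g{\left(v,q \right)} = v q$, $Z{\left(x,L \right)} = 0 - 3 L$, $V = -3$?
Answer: $-6144$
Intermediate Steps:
$Z{\left(x,L \right)} = - 3 L$
$b{\left(W,a \right)} = - 8 a$ ($b{\left(W,a \right)} = \left(-3\right) 3 a + a = - 9 a + a = - 8 a$)
$A{\left(s,X \right)} = -3 + X s$ ($A{\left(s,X \right)} = s X - 3 = X s - 3 = -3 + X s$)
$g{\left(v,q \right)} = q v$
$4 g{\left(-4,b{\left(3,-4 \right)} \right)} A{\left(-5,-3 \right)} = 4 \left(-8\right) \left(-4\right) \left(-4\right) \left(-3 - -15\right) = 4 \cdot 32 \left(-4\right) \left(-3 + 15\right) = 4 \left(-128\right) 12 = \left(-512\right) 12 = -6144$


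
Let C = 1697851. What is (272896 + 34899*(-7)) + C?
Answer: 1726454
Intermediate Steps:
(272896 + 34899*(-7)) + C = (272896 + 34899*(-7)) + 1697851 = (272896 - 244293) + 1697851 = 28603 + 1697851 = 1726454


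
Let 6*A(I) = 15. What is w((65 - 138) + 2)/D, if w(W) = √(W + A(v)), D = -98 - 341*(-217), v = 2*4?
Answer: I*√274/147798 ≈ 0.000112*I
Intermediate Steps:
v = 8
A(I) = 5/2 (A(I) = (⅙)*15 = 5/2)
D = 73899 (D = -98 + 73997 = 73899)
w(W) = √(5/2 + W) (w(W) = √(W + 5/2) = √(5/2 + W))
w((65 - 138) + 2)/D = (√(10 + 4*((65 - 138) + 2))/2)/73899 = (√(10 + 4*(-73 + 2))/2)*(1/73899) = (√(10 + 4*(-71))/2)*(1/73899) = (√(10 - 284)/2)*(1/73899) = (√(-274)/2)*(1/73899) = ((I*√274)/2)*(1/73899) = (I*√274/2)*(1/73899) = I*√274/147798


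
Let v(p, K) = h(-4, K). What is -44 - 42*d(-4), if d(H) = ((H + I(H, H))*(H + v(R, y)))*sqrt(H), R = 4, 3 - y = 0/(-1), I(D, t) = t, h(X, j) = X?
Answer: -44 - 5376*I ≈ -44.0 - 5376.0*I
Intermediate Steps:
y = 3 (y = 3 - 0/(-1) = 3 - 0*(-1) = 3 - 1*0 = 3 + 0 = 3)
v(p, K) = -4
d(H) = 2*H**(3/2)*(-4 + H) (d(H) = ((H + H)*(H - 4))*sqrt(H) = ((2*H)*(-4 + H))*sqrt(H) = (2*H*(-4 + H))*sqrt(H) = 2*H**(3/2)*(-4 + H))
-44 - 42*d(-4) = -44 - 84*(-4)**(3/2)*(-4 - 4) = -44 - 84*(-8*I)*(-8) = -44 - 5376*I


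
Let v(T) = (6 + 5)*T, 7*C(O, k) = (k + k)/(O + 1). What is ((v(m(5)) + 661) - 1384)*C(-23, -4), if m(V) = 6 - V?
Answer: -2848/77 ≈ -36.987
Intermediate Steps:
C(O, k) = 2*k/(7*(1 + O)) (C(O, k) = ((k + k)/(O + 1))/7 = ((2*k)/(1 + O))/7 = (2*k/(1 + O))/7 = 2*k/(7*(1 + O)))
v(T) = 11*T
((v(m(5)) + 661) - 1384)*C(-23, -4) = ((11*(6 - 1*5) + 661) - 1384)*((2/7)*(-4)/(1 - 23)) = ((11*(6 - 5) + 661) - 1384)*((2/7)*(-4)/(-22)) = ((11*1 + 661) - 1384)*((2/7)*(-4)*(-1/22)) = ((11 + 661) - 1384)*(4/77) = (672 - 1384)*(4/77) = -712*4/77 = -2848/77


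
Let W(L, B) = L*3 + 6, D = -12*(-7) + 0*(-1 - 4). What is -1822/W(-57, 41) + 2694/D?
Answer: 99593/2310 ≈ 43.114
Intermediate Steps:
D = 84 (D = 84 + 0*(-5) = 84 + 0 = 84)
W(L, B) = 6 + 3*L (W(L, B) = 3*L + 6 = 6 + 3*L)
-1822/W(-57, 41) + 2694/D = -1822/(6 + 3*(-57)) + 2694/84 = -1822/(6 - 171) + 2694*(1/84) = -1822/(-165) + 449/14 = -1822*(-1/165) + 449/14 = 1822/165 + 449/14 = 99593/2310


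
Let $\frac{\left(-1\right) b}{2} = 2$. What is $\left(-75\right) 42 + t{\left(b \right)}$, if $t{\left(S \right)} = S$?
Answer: $-3154$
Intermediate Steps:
$b = -4$ ($b = \left(-2\right) 2 = -4$)
$\left(-75\right) 42 + t{\left(b \right)} = \left(-75\right) 42 - 4 = -3150 - 4 = -3154$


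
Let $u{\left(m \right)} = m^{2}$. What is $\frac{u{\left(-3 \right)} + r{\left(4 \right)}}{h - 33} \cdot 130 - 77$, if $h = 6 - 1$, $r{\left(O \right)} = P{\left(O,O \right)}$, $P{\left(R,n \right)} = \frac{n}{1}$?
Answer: $- \frac{1923}{14} \approx -137.36$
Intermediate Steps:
$P{\left(R,n \right)} = n$ ($P{\left(R,n \right)} = n 1 = n$)
$r{\left(O \right)} = O$
$h = 5$ ($h = 6 - 1 = 5$)
$\frac{u{\left(-3 \right)} + r{\left(4 \right)}}{h - 33} \cdot 130 - 77 = \frac{\left(-3\right)^{2} + 4}{5 - 33} \cdot 130 - 77 = \frac{9 + 4}{-28} \cdot 130 - 77 = 13 \left(- \frac{1}{28}\right) 130 - 77 = \left(- \frac{13}{28}\right) 130 - 77 = - \frac{845}{14} - 77 = - \frac{1923}{14}$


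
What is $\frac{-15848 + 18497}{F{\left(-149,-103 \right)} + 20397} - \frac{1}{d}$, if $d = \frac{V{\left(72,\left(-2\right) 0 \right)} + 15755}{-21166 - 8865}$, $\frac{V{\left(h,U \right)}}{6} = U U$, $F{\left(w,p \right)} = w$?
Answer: $\frac{649802683}{319007240} \approx 2.037$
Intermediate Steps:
$V{\left(h,U \right)} = 6 U^{2}$ ($V{\left(h,U \right)} = 6 U U = 6 U^{2}$)
$d = - \frac{15755}{30031}$ ($d = \frac{6 \left(\left(-2\right) 0\right)^{2} + 15755}{-21166 - 8865} = \frac{6 \cdot 0^{2} + 15755}{-30031} = \left(6 \cdot 0 + 15755\right) \left(- \frac{1}{30031}\right) = \left(0 + 15755\right) \left(- \frac{1}{30031}\right) = 15755 \left(- \frac{1}{30031}\right) = - \frac{15755}{30031} \approx -0.52462$)
$\frac{-15848 + 18497}{F{\left(-149,-103 \right)} + 20397} - \frac{1}{d} = \frac{-15848 + 18497}{-149 + 20397} - \frac{1}{- \frac{15755}{30031}} = \frac{2649}{20248} - - \frac{30031}{15755} = 2649 \cdot \frac{1}{20248} + \frac{30031}{15755} = \frac{2649}{20248} + \frac{30031}{15755} = \frac{649802683}{319007240}$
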